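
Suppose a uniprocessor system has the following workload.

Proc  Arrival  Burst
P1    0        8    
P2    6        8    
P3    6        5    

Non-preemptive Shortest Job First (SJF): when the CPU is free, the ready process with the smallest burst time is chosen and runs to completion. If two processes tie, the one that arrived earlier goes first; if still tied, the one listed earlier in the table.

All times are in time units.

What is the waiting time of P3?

Schedule: | P1 0-8 | P3 8-13 | P2 13-21 |
Completion: P1=8  P2=21  P3=13
Waiting(P3) = turnaround − burst = 7 − 5 = 2

2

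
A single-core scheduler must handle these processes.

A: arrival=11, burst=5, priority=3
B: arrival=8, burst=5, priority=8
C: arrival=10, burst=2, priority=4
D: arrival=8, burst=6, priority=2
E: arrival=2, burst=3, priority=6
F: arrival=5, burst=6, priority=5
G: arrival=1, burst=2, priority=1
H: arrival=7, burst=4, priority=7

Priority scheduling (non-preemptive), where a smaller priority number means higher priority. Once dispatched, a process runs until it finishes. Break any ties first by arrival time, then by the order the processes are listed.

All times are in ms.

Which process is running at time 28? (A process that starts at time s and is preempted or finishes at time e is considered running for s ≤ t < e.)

Timeline: | idle 0-1 | G 1-3 | E 3-6 | F 6-12 | D 12-18 | A 18-23 | C 23-25 | H 25-29 | B 29-34 |
Completion: A=23  B=34  C=25  D=18  E=6  F=12  G=3  H=29
Turnaround (C−A): A=12  B=26  C=15  D=10  E=4  F=7  G=2  H=22

H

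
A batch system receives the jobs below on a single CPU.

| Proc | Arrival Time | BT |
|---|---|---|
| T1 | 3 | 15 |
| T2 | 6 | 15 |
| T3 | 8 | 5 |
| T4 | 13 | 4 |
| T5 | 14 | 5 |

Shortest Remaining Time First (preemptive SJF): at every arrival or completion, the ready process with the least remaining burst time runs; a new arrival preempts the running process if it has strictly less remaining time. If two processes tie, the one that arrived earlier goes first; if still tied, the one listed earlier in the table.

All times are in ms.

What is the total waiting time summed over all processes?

Schedule: | idle 0-3 | T1 3-8 | T3 8-13 | T4 13-17 | T5 17-22 | T1 22-32 | T2 32-47 |
Completion: T1=32  T2=47  T3=13  T4=17  T5=22
Turnaround (C−A): T1=29  T2=41  T3=5  T4=4  T5=8
Waiting = turnaround − burst: T1=14, T2=26, T3=0, T4=0, T5=3
Total waiting = 14 + 26 + 0 + 0 + 3 = 43

43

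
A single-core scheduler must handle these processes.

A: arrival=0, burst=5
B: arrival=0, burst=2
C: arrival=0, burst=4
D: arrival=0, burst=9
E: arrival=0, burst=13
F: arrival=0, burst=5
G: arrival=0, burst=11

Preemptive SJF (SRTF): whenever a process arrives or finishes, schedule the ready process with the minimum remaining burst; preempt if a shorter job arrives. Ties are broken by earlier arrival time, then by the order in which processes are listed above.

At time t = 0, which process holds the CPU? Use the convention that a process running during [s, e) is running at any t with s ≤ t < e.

B

Gantt: | B 0-2 | C 2-6 | A 6-11 | F 11-16 | D 16-25 | G 25-36 | E 36-49 |
Completion: A=11  B=2  C=6  D=25  E=49  F=16  G=36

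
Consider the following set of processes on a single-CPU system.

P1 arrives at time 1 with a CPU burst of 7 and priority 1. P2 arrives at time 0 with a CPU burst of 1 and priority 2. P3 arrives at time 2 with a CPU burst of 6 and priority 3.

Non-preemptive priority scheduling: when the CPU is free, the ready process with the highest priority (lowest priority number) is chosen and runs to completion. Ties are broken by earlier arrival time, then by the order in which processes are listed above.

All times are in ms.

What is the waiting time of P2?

Timeline: | P2 0-1 | P1 1-8 | P3 8-14 |
Completion: P1=8  P2=1  P3=14
Waiting(P2) = turnaround − burst = 1 − 1 = 0

0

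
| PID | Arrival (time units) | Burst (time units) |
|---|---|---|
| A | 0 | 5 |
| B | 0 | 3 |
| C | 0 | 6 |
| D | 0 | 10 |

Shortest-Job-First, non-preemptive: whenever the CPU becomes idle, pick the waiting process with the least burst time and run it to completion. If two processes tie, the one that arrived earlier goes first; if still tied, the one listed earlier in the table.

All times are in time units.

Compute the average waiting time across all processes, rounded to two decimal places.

6.25

Gantt: | B 0-3 | A 3-8 | C 8-14 | D 14-24 |
Completion: A=8  B=3  C=14  D=24
Waiting times: A=3, B=0, C=8, D=14
Average waiting = (3+0+8+14) / 4 = 25/4 = 6.25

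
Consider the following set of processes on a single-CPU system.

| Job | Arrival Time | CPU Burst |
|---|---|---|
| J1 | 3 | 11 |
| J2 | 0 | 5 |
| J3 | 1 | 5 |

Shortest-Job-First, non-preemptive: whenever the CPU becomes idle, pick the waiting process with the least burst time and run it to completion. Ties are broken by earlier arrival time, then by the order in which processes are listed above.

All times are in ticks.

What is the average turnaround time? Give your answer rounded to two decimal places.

Timeline: | J2 0-5 | J3 5-10 | J1 10-21 |
Completion: J1=21  J2=5  J3=10
Turnaround (C−A): J1=18  J2=5  J3=9
Turnaround times: J1=18, J2=5, J3=9
Average turnaround = (18+5+9) / 3 = 32/3 = 10.67

10.67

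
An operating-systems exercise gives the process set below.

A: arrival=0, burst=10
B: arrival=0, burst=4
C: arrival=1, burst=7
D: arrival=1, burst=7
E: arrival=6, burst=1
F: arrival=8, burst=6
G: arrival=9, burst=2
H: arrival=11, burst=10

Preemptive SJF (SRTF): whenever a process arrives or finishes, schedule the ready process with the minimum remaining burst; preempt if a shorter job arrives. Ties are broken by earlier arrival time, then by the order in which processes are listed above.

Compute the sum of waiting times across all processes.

Gantt: | B 0-4 | C 4-6 | E 6-7 | C 7-9 | G 9-11 | C 11-14 | F 14-20 | D 20-27 | A 27-37 | H 37-47 |
Completion: A=37  B=4  C=14  D=27  E=7  F=20  G=11  H=47
Turnaround (C−A): A=37  B=4  C=13  D=26  E=1  F=12  G=2  H=36
Waiting = turnaround − burst: A=27, B=0, C=6, D=19, E=0, F=6, G=0, H=26
Total waiting = 27 + 0 + 6 + 19 + 0 + 6 + 0 + 26 = 84

84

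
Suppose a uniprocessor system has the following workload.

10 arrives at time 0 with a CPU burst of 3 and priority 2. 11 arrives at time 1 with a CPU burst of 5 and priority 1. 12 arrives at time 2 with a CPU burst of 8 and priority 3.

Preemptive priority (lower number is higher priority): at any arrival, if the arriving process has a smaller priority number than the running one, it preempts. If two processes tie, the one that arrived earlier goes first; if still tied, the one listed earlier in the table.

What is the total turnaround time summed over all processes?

Schedule: | 10 0-1 | 11 1-6 | 10 6-8 | 12 8-16 |
Completion: 10=8  11=6  12=16
Turnaround (C−A): 10=8  11=5  12=14
Turnaround = completion − arrival: 10=8, 11=5, 12=14
Total turnaround = 8 + 5 + 14 = 27

27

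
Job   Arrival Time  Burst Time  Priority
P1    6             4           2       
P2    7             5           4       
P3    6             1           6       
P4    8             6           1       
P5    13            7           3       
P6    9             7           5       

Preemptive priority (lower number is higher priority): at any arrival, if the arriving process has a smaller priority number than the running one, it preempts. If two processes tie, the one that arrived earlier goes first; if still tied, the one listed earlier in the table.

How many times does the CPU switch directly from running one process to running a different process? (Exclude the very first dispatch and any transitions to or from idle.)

6

Schedule: | idle 0-6 | P1 6-8 | P4 8-14 | P1 14-16 | P5 16-23 | P2 23-28 | P6 28-35 | P3 35-36 |
Completion: P1=16  P2=28  P3=36  P4=14  P5=23  P6=35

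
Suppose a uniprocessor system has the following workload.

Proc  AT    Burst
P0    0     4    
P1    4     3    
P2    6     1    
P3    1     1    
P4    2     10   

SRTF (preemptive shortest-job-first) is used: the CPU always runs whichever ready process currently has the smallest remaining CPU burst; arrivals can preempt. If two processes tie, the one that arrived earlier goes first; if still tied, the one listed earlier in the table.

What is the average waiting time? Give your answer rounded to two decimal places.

2.00

Gantt: | P0 0-1 | P3 1-2 | P0 2-5 | P1 5-6 | P2 6-7 | P1 7-9 | P4 9-19 |
Completion: P0=5  P1=9  P2=7  P3=2  P4=19
Turnaround (C−A): P0=5  P1=5  P2=1  P3=1  P4=17
Waiting times: P0=1, P1=2, P2=0, P3=0, P4=7
Average waiting = (1+2+0+0+7) / 5 = 10/5 = 2.00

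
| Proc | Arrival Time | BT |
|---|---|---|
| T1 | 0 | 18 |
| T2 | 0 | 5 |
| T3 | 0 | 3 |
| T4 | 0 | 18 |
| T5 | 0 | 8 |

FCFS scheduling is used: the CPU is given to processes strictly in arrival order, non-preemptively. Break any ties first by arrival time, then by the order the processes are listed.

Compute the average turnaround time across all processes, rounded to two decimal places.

Schedule: | T1 0-18 | T2 18-23 | T3 23-26 | T4 26-44 | T5 44-52 |
Completion: T1=18  T2=23  T3=26  T4=44  T5=52
Turnaround times: T1=18, T2=23, T3=26, T4=44, T5=52
Average turnaround = (18+23+26+44+52) / 5 = 163/5 = 32.60

32.60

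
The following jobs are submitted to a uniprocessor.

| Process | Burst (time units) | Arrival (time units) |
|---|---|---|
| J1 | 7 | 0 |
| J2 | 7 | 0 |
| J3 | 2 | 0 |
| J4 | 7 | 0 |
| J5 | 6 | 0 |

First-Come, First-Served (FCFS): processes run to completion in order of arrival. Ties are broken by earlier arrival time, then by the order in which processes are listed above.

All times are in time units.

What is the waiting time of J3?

Schedule: | J1 0-7 | J2 7-14 | J3 14-16 | J4 16-23 | J5 23-29 |
Completion: J1=7  J2=14  J3=16  J4=23  J5=29
Turnaround (C−A): J1=7  J2=14  J3=16  J4=23  J5=29
Waiting(J3) = turnaround − burst = 16 − 2 = 14

14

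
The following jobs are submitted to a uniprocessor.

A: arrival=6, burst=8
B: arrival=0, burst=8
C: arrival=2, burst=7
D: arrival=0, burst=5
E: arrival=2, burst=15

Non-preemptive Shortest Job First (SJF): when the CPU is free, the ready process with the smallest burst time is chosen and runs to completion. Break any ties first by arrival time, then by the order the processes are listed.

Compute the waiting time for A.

14

Schedule: | D 0-5 | C 5-12 | B 12-20 | A 20-28 | E 28-43 |
Completion: A=28  B=20  C=12  D=5  E=43
Turnaround (C−A): A=22  B=20  C=10  D=5  E=41
Waiting(A) = turnaround − burst = 22 − 8 = 14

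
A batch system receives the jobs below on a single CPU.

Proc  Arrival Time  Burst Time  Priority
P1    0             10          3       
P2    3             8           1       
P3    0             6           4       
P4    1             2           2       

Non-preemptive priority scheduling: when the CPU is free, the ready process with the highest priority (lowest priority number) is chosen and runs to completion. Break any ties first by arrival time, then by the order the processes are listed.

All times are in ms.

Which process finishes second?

P2

Schedule: | P1 0-10 | P2 10-18 | P4 18-20 | P3 20-26 |
Completion: P1=10  P2=18  P3=26  P4=20
Finish order: P1 → P2 → P4 → P3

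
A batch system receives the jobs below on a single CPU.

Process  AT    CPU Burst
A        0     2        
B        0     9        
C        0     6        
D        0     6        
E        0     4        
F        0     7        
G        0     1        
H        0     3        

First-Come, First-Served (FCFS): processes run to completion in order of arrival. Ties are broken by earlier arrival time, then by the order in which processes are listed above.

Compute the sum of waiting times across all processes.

Timeline: | A 0-2 | B 2-11 | C 11-17 | D 17-23 | E 23-27 | F 27-34 | G 34-35 | H 35-38 |
Completion: A=2  B=11  C=17  D=23  E=27  F=34  G=35  H=38
Waiting = turnaround − burst: A=0, B=2, C=11, D=17, E=23, F=27, G=34, H=35
Total waiting = 0 + 2 + 11 + 17 + 23 + 27 + 34 + 35 = 149

149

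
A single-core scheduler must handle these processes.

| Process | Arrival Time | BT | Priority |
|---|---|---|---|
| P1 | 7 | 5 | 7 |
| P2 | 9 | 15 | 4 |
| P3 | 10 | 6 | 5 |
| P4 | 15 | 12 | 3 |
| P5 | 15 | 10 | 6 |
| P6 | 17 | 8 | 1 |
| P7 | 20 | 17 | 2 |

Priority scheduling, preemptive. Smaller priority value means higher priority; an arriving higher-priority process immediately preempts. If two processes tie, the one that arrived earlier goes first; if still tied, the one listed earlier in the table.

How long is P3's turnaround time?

Timeline: | idle 0-7 | P1 7-9 | P2 9-15 | P4 15-17 | P6 17-25 | P7 25-42 | P4 42-52 | P2 52-61 | P3 61-67 | P5 67-77 | P1 77-80 |
Completion: P1=80  P2=61  P3=67  P4=52  P5=77  P6=25  P7=42
Turnaround(P3) = completion − arrival = 67 − 10 = 57

57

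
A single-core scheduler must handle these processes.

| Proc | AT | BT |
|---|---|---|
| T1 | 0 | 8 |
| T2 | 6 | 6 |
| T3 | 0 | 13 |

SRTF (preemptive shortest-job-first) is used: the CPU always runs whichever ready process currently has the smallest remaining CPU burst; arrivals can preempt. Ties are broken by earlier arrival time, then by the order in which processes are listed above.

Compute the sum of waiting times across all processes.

Schedule: | T1 0-8 | T2 8-14 | T3 14-27 |
Completion: T1=8  T2=14  T3=27
Turnaround (C−A): T1=8  T2=8  T3=27
Waiting = turnaround − burst: T1=0, T2=2, T3=14
Total waiting = 0 + 2 + 14 = 16

16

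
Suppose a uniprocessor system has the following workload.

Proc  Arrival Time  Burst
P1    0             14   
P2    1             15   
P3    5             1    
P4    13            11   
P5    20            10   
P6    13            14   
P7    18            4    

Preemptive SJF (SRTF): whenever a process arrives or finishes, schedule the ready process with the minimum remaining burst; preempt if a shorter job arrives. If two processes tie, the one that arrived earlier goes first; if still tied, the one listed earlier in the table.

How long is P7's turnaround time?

4

Gantt: | P1 0-5 | P3 5-6 | P1 6-15 | P4 15-18 | P7 18-22 | P4 22-30 | P5 30-40 | P6 40-54 | P2 54-69 |
Completion: P1=15  P2=69  P3=6  P4=30  P5=40  P6=54  P7=22
Turnaround (C−A): P1=15  P2=68  P3=1  P4=17  P5=20  P6=41  P7=4
Turnaround(P7) = completion − arrival = 22 − 18 = 4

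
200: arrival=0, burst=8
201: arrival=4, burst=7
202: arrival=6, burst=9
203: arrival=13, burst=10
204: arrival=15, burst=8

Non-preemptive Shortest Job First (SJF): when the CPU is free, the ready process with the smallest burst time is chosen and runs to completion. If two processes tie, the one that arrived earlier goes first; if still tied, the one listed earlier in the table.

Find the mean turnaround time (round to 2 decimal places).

Timeline: | 200 0-8 | 201 8-15 | 204 15-23 | 202 23-32 | 203 32-42 |
Completion: 200=8  201=15  202=32  203=42  204=23
Turnaround times: 200=8, 201=11, 202=26, 203=29, 204=8
Average turnaround = (8+11+26+29+8) / 5 = 82/5 = 16.40

16.40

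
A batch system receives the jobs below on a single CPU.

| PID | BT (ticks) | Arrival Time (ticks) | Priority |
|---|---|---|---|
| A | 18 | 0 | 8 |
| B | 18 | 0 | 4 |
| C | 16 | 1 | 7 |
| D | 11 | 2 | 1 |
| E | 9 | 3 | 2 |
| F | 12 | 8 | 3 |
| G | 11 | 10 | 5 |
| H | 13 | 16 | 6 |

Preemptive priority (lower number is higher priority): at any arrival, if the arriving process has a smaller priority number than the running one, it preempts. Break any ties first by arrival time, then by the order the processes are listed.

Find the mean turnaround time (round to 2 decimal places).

51.50

Timeline: | B 0-2 | D 2-13 | E 13-22 | F 22-34 | B 34-50 | G 50-61 | H 61-74 | C 74-90 | A 90-108 |
Completion: A=108  B=50  C=90  D=13  E=22  F=34  G=61  H=74
Turnaround times: A=108, B=50, C=89, D=11, E=19, F=26, G=51, H=58
Average turnaround = (108+50+89+11+19+26+51+58) / 8 = 412/8 = 51.50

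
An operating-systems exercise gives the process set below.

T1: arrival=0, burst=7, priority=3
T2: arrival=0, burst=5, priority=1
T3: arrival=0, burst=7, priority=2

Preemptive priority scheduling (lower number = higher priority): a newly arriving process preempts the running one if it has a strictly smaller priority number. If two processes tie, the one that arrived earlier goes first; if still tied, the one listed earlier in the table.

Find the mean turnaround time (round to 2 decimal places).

Gantt: | T2 0-5 | T3 5-12 | T1 12-19 |
Completion: T1=19  T2=5  T3=12
Turnaround (C−A): T1=19  T2=5  T3=12
Turnaround times: T1=19, T2=5, T3=12
Average turnaround = (19+5+12) / 3 = 36/3 = 12.00

12.00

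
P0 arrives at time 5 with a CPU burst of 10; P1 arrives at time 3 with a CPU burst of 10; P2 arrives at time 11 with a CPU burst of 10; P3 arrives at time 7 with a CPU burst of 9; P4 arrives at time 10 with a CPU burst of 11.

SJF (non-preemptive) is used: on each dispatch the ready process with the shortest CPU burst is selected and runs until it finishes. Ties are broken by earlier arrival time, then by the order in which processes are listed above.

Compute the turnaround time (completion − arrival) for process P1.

10

Gantt: | idle 0-3 | P1 3-13 | P3 13-22 | P0 22-32 | P2 32-42 | P4 42-53 |
Completion: P0=32  P1=13  P2=42  P3=22  P4=53
Turnaround(P1) = completion − arrival = 13 − 3 = 10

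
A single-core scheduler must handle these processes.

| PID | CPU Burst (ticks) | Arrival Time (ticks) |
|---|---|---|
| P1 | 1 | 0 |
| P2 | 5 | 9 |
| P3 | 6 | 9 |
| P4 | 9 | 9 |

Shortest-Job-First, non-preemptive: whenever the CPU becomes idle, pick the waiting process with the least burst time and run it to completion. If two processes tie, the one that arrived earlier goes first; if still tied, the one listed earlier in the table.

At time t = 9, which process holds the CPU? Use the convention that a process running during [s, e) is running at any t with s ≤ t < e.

P2

Timeline: | P1 0-1 | idle 1-9 | P2 9-14 | P3 14-20 | P4 20-29 |
Completion: P1=1  P2=14  P3=20  P4=29
Turnaround (C−A): P1=1  P2=5  P3=11  P4=20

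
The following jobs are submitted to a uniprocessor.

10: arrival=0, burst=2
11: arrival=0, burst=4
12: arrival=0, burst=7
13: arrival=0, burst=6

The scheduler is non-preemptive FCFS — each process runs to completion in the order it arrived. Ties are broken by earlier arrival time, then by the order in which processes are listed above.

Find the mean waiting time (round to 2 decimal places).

5.25

Timeline: | 10 0-2 | 11 2-6 | 12 6-13 | 13 13-19 |
Completion: 10=2  11=6  12=13  13=19
Turnaround (C−A): 10=2  11=6  12=13  13=19
Waiting times: 10=0, 11=2, 12=6, 13=13
Average waiting = (0+2+6+13) / 4 = 21/4 = 5.25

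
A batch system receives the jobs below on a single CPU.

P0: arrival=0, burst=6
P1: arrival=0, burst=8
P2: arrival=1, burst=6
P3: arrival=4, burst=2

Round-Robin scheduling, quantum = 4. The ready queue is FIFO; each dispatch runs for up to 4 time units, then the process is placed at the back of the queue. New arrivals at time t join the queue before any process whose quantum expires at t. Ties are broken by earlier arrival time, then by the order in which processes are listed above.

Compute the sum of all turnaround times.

Gantt: | P0 0-4 | P1 4-8 | P2 8-12 | P3 12-14 | P0 14-16 | P1 16-20 | P2 20-22 |
Completion: P0=16  P1=20  P2=22  P3=14
Turnaround = completion − arrival: P0=16, P1=20, P2=21, P3=10
Total turnaround = 16 + 20 + 21 + 10 = 67

67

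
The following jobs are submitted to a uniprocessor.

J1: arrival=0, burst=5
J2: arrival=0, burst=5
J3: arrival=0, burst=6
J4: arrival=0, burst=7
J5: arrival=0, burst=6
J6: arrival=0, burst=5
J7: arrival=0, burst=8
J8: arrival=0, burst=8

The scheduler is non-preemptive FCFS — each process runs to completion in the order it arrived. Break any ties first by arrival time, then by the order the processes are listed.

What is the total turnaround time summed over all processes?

Schedule: | J1 0-5 | J2 5-10 | J3 10-16 | J4 16-23 | J5 23-29 | J6 29-34 | J7 34-42 | J8 42-50 |
Completion: J1=5  J2=10  J3=16  J4=23  J5=29  J6=34  J7=42  J8=50
Turnaround = completion − arrival: J1=5, J2=10, J3=16, J4=23, J5=29, J6=34, J7=42, J8=50
Total turnaround = 5 + 10 + 16 + 23 + 29 + 34 + 42 + 50 = 209

209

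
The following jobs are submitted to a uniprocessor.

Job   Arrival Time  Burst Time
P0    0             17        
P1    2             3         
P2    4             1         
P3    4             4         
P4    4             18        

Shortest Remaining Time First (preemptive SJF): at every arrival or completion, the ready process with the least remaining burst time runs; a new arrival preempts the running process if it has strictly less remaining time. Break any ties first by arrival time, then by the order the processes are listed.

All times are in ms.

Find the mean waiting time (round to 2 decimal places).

Timeline: | P0 0-2 | P1 2-5 | P2 5-6 | P3 6-10 | P0 10-25 | P4 25-43 |
Completion: P0=25  P1=5  P2=6  P3=10  P4=43
Turnaround (C−A): P0=25  P1=3  P2=2  P3=6  P4=39
Waiting times: P0=8, P1=0, P2=1, P3=2, P4=21
Average waiting = (8+0+1+2+21) / 5 = 32/5 = 6.40

6.40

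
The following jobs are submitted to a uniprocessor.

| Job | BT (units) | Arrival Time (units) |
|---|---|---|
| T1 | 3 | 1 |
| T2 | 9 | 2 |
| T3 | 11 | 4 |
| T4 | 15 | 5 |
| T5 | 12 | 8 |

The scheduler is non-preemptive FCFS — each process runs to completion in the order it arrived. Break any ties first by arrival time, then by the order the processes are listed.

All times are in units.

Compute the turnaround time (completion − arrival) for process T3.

20

Schedule: | idle 0-1 | T1 1-4 | T2 4-13 | T3 13-24 | T4 24-39 | T5 39-51 |
Completion: T1=4  T2=13  T3=24  T4=39  T5=51
Turnaround (C−A): T1=3  T2=11  T3=20  T4=34  T5=43
Turnaround(T3) = completion − arrival = 24 − 4 = 20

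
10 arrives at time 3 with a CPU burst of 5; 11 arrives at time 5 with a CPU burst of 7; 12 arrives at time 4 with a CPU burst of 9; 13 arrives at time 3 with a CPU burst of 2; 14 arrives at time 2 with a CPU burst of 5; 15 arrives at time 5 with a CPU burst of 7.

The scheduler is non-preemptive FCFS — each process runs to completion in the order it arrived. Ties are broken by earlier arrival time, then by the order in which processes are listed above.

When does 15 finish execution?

Schedule: | idle 0-2 | 14 2-7 | 10 7-12 | 13 12-14 | 12 14-23 | 11 23-30 | 15 30-37 |
Completion: 10=12  11=30  12=23  13=14  14=7  15=37
Turnaround (C−A): 10=9  11=25  12=19  13=11  14=5  15=32

37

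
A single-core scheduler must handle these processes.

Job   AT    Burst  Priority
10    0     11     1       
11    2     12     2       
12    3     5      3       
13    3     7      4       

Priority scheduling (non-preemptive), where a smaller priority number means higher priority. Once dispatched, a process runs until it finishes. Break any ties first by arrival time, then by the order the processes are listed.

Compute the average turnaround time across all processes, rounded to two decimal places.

Timeline: | 10 0-11 | 11 11-23 | 12 23-28 | 13 28-35 |
Completion: 10=11  11=23  12=28  13=35
Turnaround (C−A): 10=11  11=21  12=25  13=32
Turnaround times: 10=11, 11=21, 12=25, 13=32
Average turnaround = (11+21+25+32) / 4 = 89/4 = 22.25

22.25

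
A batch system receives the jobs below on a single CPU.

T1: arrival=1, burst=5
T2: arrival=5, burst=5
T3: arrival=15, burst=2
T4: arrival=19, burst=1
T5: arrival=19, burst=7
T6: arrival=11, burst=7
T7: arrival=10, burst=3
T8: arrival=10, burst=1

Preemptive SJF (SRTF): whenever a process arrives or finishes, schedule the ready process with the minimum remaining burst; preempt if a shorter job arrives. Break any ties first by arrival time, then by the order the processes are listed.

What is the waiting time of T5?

Schedule: | idle 0-1 | T1 1-6 | T2 6-11 | T8 11-12 | T7 12-15 | T3 15-17 | T6 17-19 | T4 19-20 | T6 20-25 | T5 25-32 |
Completion: T1=6  T2=11  T3=17  T4=20  T5=32  T6=25  T7=15  T8=12
Turnaround (C−A): T1=5  T2=6  T3=2  T4=1  T5=13  T6=14  T7=5  T8=2
Waiting(T5) = turnaround − burst = 13 − 7 = 6

6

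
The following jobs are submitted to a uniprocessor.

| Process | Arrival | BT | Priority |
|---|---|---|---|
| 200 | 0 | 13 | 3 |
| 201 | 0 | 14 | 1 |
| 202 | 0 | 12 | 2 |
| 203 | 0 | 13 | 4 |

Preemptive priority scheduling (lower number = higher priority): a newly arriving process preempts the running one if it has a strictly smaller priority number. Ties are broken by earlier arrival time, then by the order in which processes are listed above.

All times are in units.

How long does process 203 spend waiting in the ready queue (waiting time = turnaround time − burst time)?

39

Timeline: | 201 0-14 | 202 14-26 | 200 26-39 | 203 39-52 |
Completion: 200=39  201=14  202=26  203=52
Waiting(203) = turnaround − burst = 52 − 13 = 39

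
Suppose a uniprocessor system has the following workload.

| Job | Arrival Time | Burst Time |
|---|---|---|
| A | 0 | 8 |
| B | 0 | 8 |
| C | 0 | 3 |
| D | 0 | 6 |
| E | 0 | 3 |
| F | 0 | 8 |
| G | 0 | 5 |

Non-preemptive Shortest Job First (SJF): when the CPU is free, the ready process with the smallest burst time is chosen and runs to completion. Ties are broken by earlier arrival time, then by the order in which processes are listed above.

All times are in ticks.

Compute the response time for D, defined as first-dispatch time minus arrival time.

11

Timeline: | C 0-3 | E 3-6 | G 6-11 | D 11-17 | A 17-25 | B 25-33 | F 33-41 |
Completion: A=25  B=33  C=3  D=17  E=6  F=41  G=11
Turnaround (C−A): A=25  B=33  C=3  D=17  E=6  F=41  G=11
Response(D) = first start − arrival = 11 − 0 = 11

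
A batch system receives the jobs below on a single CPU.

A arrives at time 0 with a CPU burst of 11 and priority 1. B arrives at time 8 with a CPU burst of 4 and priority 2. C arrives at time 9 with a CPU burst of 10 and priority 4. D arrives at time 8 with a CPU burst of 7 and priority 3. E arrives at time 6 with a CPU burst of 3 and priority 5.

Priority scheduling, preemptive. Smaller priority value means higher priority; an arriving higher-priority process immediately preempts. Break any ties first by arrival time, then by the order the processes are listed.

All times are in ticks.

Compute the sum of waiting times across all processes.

Gantt: | A 0-11 | B 11-15 | D 15-22 | C 22-32 | E 32-35 |
Completion: A=11  B=15  C=32  D=22  E=35
Turnaround (C−A): A=11  B=7  C=23  D=14  E=29
Waiting = turnaround − burst: A=0, B=3, C=13, D=7, E=26
Total waiting = 0 + 3 + 13 + 7 + 26 = 49

49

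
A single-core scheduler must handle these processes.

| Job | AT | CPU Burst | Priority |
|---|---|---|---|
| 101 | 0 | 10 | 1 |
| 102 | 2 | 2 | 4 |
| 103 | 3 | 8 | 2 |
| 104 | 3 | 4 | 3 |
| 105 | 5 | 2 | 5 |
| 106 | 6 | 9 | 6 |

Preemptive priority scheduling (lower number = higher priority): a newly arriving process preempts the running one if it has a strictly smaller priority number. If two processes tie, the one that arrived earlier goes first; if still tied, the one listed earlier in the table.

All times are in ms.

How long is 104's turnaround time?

19

Timeline: | 101 0-10 | 103 10-18 | 104 18-22 | 102 22-24 | 105 24-26 | 106 26-35 |
Completion: 101=10  102=24  103=18  104=22  105=26  106=35
Turnaround(104) = completion − arrival = 22 − 3 = 19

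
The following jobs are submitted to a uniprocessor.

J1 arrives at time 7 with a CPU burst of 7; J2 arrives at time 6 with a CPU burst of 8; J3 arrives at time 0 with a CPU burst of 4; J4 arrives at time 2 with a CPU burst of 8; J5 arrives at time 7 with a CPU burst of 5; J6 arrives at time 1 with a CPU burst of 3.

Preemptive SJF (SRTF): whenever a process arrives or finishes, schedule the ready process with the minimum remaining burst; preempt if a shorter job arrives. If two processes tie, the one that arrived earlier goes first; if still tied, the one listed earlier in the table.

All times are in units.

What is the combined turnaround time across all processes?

81

Gantt: | J3 0-4 | J6 4-7 | J5 7-12 | J1 12-19 | J4 19-27 | J2 27-35 |
Completion: J1=19  J2=35  J3=4  J4=27  J5=12  J6=7
Turnaround = completion − arrival: J1=12, J2=29, J3=4, J4=25, J5=5, J6=6
Total turnaround = 12 + 29 + 4 + 25 + 5 + 6 = 81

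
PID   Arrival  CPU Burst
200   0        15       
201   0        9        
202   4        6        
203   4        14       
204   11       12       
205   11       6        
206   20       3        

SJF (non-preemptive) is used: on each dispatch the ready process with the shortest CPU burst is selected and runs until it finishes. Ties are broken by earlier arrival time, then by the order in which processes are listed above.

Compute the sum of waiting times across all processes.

Gantt: | 201 0-9 | 202 9-15 | 205 15-21 | 206 21-24 | 204 24-36 | 203 36-50 | 200 50-65 |
Completion: 200=65  201=9  202=15  203=50  204=36  205=21  206=24
Waiting = turnaround − burst: 200=50, 201=0, 202=5, 203=32, 204=13, 205=4, 206=1
Total waiting = 50 + 0 + 5 + 32 + 13 + 4 + 1 = 105

105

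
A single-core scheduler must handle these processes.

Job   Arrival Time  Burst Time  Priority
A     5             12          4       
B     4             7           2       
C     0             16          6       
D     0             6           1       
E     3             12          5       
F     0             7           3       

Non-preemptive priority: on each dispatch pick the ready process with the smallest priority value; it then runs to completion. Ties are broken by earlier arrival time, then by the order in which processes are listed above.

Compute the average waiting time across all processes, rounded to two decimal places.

Gantt: | D 0-6 | B 6-13 | F 13-20 | A 20-32 | E 32-44 | C 44-60 |
Completion: A=32  B=13  C=60  D=6  E=44  F=20
Waiting times: A=15, B=2, C=44, D=0, E=29, F=13
Average waiting = (15+2+44+0+29+13) / 6 = 103/6 = 17.17

17.17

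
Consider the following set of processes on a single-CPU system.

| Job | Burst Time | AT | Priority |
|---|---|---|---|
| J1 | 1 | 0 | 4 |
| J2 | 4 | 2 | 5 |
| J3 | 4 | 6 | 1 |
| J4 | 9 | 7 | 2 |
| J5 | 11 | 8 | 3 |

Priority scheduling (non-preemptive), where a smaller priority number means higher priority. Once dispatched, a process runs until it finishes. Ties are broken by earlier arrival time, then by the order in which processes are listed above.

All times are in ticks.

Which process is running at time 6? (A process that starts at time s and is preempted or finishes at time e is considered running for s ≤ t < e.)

J3

Timeline: | J1 0-1 | idle 1-2 | J2 2-6 | J3 6-10 | J4 10-19 | J5 19-30 |
Completion: J1=1  J2=6  J3=10  J4=19  J5=30
Turnaround (C−A): J1=1  J2=4  J3=4  J4=12  J5=22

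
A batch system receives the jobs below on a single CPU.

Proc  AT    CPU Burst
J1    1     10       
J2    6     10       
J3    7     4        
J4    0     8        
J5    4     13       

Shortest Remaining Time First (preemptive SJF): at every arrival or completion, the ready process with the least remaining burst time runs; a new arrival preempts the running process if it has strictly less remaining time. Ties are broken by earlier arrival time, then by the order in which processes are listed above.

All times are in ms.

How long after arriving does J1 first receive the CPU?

Gantt: | J4 0-8 | J3 8-12 | J1 12-22 | J2 22-32 | J5 32-45 |
Completion: J1=22  J2=32  J3=12  J4=8  J5=45
Response(J1) = first start − arrival = 12 − 1 = 11

11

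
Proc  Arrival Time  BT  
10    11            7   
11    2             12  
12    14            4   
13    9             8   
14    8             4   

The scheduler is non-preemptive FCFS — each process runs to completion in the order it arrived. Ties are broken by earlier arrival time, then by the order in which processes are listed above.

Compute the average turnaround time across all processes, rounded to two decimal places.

Timeline: | idle 0-2 | 11 2-14 | 14 14-18 | 13 18-26 | 10 26-33 | 12 33-37 |
Completion: 10=33  11=14  12=37  13=26  14=18
Turnaround (C−A): 10=22  11=12  12=23  13=17  14=10
Turnaround times: 10=22, 11=12, 12=23, 13=17, 14=10
Average turnaround = (22+12+23+17+10) / 5 = 84/5 = 16.80

16.80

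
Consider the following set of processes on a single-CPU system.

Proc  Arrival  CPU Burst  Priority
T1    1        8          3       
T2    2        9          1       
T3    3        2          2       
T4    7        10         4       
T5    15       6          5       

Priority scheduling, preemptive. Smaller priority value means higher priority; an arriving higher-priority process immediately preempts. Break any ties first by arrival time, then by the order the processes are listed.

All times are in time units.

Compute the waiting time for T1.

Gantt: | idle 0-1 | T1 1-2 | T2 2-11 | T3 11-13 | T1 13-20 | T4 20-30 | T5 30-36 |
Completion: T1=20  T2=11  T3=13  T4=30  T5=36
Waiting(T1) = turnaround − burst = 19 − 8 = 11

11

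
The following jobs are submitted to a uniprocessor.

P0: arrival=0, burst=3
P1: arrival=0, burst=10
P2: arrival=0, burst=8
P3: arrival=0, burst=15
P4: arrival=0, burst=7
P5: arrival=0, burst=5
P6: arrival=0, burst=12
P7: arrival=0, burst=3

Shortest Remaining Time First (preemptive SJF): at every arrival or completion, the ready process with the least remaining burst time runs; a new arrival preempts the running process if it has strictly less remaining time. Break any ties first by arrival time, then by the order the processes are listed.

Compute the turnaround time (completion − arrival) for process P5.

Schedule: | P0 0-3 | P7 3-6 | P5 6-11 | P4 11-18 | P2 18-26 | P1 26-36 | P6 36-48 | P3 48-63 |
Completion: P0=3  P1=36  P2=26  P3=63  P4=18  P5=11  P6=48  P7=6
Turnaround(P5) = completion − arrival = 11 − 0 = 11

11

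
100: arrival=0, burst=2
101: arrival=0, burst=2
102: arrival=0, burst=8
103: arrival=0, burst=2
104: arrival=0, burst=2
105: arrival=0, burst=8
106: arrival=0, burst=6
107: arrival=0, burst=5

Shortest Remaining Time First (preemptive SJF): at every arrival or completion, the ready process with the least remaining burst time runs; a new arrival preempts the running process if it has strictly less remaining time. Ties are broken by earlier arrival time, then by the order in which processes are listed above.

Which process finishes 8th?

105

Schedule: | 100 0-2 | 101 2-4 | 103 4-6 | 104 6-8 | 107 8-13 | 106 13-19 | 102 19-27 | 105 27-35 |
Completion: 100=2  101=4  102=27  103=6  104=8  105=35  106=19  107=13
Turnaround (C−A): 100=2  101=4  102=27  103=6  104=8  105=35  106=19  107=13
Finish order: 100 → 101 → 103 → 104 → 107 → 106 → 102 → 105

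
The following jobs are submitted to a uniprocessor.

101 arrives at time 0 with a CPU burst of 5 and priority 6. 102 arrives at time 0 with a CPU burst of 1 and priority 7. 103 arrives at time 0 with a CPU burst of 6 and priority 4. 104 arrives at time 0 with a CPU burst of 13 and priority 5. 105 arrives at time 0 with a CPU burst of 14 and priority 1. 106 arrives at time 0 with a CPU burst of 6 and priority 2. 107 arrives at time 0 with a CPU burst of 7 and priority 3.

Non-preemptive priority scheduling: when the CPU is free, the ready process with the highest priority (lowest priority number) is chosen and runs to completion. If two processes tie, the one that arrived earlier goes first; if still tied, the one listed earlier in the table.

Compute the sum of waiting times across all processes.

191

Schedule: | 105 0-14 | 106 14-20 | 107 20-27 | 103 27-33 | 104 33-46 | 101 46-51 | 102 51-52 |
Completion: 101=51  102=52  103=33  104=46  105=14  106=20  107=27
Turnaround (C−A): 101=51  102=52  103=33  104=46  105=14  106=20  107=27
Waiting = turnaround − burst: 101=46, 102=51, 103=27, 104=33, 105=0, 106=14, 107=20
Total waiting = 46 + 51 + 27 + 33 + 0 + 14 + 20 = 191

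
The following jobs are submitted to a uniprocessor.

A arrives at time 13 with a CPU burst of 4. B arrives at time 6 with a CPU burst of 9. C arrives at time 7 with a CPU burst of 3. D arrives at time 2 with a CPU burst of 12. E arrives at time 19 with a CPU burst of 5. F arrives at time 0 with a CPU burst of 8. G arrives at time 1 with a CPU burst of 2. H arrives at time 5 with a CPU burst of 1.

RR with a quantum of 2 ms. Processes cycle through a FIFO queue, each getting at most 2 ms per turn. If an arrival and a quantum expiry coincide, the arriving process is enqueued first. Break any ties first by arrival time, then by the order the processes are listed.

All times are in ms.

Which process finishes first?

G

Gantt: | F 0-2 | G 2-4 | D 4-6 | F 6-8 | H 8-9 | B 9-11 | D 11-13 | C 13-15 | F 15-17 | B 17-19 | A 19-21 | D 21-23 | C 23-24 | F 24-26 | E 26-28 | B 28-30 | A 30-32 | D 32-34 | E 34-36 | B 36-38 | D 38-40 | E 40-41 | B 41-42 | D 42-44 |
Completion: A=32  B=42  C=24  D=44  E=41  F=26  G=4  H=9
Turnaround (C−A): A=19  B=36  C=17  D=42  E=22  F=26  G=3  H=4
Finish order: G → H → C → F → A → E → B → D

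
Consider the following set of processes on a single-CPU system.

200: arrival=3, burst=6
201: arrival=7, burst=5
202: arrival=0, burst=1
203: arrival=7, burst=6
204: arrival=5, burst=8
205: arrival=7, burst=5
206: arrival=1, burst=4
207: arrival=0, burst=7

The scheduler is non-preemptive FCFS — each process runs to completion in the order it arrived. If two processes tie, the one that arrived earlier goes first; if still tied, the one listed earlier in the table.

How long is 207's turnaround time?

8

Timeline: | 202 0-1 | 207 1-8 | 206 8-12 | 200 12-18 | 204 18-26 | 201 26-31 | 203 31-37 | 205 37-42 |
Completion: 200=18  201=31  202=1  203=37  204=26  205=42  206=12  207=8
Turnaround (C−A): 200=15  201=24  202=1  203=30  204=21  205=35  206=11  207=8
Turnaround(207) = completion − arrival = 8 − 0 = 8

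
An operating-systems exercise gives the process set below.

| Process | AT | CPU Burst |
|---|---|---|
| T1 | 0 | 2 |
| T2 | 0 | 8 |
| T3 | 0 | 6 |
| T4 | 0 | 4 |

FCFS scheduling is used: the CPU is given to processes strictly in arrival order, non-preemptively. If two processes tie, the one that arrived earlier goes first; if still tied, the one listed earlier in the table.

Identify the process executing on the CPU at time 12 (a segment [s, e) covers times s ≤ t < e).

T3

Gantt: | T1 0-2 | T2 2-10 | T3 10-16 | T4 16-20 |
Completion: T1=2  T2=10  T3=16  T4=20
Turnaround (C−A): T1=2  T2=10  T3=16  T4=20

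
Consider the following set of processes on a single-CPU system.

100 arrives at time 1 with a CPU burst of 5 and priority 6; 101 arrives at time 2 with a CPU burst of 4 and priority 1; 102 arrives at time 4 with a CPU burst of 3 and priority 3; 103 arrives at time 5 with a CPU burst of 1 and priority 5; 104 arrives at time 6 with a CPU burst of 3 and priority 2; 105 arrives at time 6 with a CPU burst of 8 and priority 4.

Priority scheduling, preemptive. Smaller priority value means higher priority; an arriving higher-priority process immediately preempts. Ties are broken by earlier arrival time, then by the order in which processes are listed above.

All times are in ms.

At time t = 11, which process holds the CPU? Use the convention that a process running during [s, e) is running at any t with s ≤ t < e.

Gantt: | idle 0-1 | 100 1-2 | 101 2-6 | 104 6-9 | 102 9-12 | 105 12-20 | 103 20-21 | 100 21-25 |
Completion: 100=25  101=6  102=12  103=21  104=9  105=20
Turnaround (C−A): 100=24  101=4  102=8  103=16  104=3  105=14

102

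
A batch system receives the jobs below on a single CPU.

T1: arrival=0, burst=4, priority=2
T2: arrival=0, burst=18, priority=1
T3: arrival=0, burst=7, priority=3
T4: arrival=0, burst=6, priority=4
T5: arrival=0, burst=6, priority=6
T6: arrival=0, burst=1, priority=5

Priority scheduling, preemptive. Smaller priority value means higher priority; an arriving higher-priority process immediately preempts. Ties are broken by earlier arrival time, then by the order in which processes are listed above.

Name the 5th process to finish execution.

Gantt: | T2 0-18 | T1 18-22 | T3 22-29 | T4 29-35 | T6 35-36 | T5 36-42 |
Completion: T1=22  T2=18  T3=29  T4=35  T5=42  T6=36
Finish order: T2 → T1 → T3 → T4 → T6 → T5

T6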